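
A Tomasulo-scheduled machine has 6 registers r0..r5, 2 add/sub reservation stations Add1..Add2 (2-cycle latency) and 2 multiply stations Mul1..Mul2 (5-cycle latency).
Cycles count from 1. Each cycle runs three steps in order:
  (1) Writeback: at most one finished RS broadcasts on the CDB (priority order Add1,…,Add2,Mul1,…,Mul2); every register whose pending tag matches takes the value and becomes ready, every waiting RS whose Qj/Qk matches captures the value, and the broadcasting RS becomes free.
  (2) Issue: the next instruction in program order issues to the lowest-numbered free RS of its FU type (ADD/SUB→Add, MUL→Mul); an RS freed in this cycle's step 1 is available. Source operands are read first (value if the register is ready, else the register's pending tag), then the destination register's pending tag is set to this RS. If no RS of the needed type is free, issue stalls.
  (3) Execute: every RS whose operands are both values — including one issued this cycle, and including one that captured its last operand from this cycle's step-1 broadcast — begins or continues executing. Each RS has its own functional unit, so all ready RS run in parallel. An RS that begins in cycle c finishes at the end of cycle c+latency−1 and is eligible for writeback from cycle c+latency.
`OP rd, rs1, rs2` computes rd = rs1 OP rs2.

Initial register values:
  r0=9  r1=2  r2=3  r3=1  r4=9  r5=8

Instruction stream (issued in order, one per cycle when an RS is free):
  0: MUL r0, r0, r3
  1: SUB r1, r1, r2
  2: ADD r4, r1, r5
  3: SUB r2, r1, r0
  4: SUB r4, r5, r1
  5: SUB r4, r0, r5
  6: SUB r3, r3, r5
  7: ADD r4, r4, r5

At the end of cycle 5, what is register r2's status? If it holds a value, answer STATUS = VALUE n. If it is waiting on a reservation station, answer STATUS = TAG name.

c1: issue MUL r0<-Mul1 | r0:Mul1,r1:2,r2:3,r3:1,r4:9,r5:8
c2: issue SUB r1<-Add1 | r0:Mul1,r1:Add1,r2:3,r3:1,r4:9,r5:8
c3: issue ADD r4<-Add2 | r0:Mul1,r1:Add1,r2:3,r3:1,r4:Add2,r5:8
c4: CDB Add1=-1; issue SUB r2<-Add1 | r0:Mul1,r1:-1,r2:Add1,r3:1,r4:Add2,r5:8
c5: stall | r0:Mul1,r1:-1,r2:Add1,r3:1,r4:Add2,r5:8

STATUS = TAG Add1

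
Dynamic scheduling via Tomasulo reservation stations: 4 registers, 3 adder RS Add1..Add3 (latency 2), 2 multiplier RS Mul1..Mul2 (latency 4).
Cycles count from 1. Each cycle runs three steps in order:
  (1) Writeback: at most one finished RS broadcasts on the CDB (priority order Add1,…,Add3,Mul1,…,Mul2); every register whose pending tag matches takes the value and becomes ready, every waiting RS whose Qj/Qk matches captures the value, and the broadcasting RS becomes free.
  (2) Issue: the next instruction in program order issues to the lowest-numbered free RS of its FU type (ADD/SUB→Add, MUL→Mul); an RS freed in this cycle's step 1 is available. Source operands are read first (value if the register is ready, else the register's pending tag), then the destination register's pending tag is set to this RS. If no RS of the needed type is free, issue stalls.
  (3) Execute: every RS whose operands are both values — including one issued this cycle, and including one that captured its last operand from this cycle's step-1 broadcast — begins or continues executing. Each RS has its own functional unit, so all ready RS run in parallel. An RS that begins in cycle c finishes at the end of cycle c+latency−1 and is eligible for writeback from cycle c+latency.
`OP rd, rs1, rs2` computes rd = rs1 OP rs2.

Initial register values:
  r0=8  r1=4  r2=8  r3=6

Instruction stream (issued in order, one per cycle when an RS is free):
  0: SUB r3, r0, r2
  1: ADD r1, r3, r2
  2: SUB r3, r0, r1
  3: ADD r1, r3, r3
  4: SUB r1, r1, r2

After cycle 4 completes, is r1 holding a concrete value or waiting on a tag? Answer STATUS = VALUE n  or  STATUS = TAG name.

c1: issue SUB r3<-Add1 | r0:8,r1:4,r2:8,r3:Add1
c2: issue ADD r1<-Add2 | r0:8,r1:Add2,r2:8,r3:Add1
c3: CDB Add1=0; issue SUB r3<-Add1 | r0:8,r1:Add2,r2:8,r3:Add1
c4: issue ADD r1<-Add3 | r0:8,r1:Add3,r2:8,r3:Add1

STATUS = TAG Add3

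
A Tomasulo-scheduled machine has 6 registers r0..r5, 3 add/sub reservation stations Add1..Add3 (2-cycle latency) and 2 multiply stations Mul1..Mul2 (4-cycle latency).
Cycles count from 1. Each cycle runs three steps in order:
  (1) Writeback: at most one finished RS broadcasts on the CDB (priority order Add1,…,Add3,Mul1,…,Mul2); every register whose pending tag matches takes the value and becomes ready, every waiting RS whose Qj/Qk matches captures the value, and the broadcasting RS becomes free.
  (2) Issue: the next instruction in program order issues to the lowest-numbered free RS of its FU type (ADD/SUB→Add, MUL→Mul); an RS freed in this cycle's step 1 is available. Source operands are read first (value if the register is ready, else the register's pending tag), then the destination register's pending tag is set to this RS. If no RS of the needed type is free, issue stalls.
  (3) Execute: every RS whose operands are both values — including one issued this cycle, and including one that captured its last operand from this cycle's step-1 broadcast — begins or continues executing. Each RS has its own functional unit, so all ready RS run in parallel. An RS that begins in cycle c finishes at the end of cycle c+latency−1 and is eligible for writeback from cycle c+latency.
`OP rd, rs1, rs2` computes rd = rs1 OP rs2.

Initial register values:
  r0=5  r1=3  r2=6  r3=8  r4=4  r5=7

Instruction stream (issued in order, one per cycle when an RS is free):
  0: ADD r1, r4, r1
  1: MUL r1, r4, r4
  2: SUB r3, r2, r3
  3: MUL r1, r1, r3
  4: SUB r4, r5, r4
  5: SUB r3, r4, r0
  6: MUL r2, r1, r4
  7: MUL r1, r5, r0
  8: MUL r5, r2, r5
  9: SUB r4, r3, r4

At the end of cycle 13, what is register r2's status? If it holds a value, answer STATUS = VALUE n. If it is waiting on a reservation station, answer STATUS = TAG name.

  c1: issue ADD r1<-Add1  regs: r0:5,r1:Add1,r2:6,r3:8,r4:4,r5:7
  c2: issue MUL r1<-Mul1  regs: r0:5,r1:Mul1,r2:6,r3:8,r4:4,r5:7
  c3: CDB Add1=7; issue SUB r3<-Add1  regs: r0:5,r1:Mul1,r2:6,r3:Add1,r4:4,r5:7
  c4: issue MUL r1<-Mul2  regs: r0:5,r1:Mul2,r2:6,r3:Add1,r4:4,r5:7
  c5: CDB Add1=-2; issue SUB r4<-Add1  regs: r0:5,r1:Mul2,r2:6,r3:-2,r4:Add1,r5:7
  c6: CDB Mul1=16; issue SUB r3<-Add2  regs: r0:5,r1:Mul2,r2:6,r3:Add2,r4:Add1,r5:7
  c7: CDB Add1=3; issue MUL r2<-Mul1  regs: r0:5,r1:Mul2,r2:Mul1,r3:Add2,r4:3,r5:7
  c8: stall  regs: r0:5,r1:Mul2,r2:Mul1,r3:Add2,r4:3,r5:7
  c9: CDB Add2=-2; stall  regs: r0:5,r1:Mul2,r2:Mul1,r3:-2,r4:3,r5:7
  c10: CDB Mul2=-32; issue MUL r1<-Mul2  regs: r0:5,r1:Mul2,r2:Mul1,r3:-2,r4:3,r5:7
  c11: stall  regs: r0:5,r1:Mul2,r2:Mul1,r3:-2,r4:3,r5:7
  c12: stall  regs: r0:5,r1:Mul2,r2:Mul1,r3:-2,r4:3,r5:7
  c13: stall  regs: r0:5,r1:Mul2,r2:Mul1,r3:-2,r4:3,r5:7

STATUS = TAG Mul1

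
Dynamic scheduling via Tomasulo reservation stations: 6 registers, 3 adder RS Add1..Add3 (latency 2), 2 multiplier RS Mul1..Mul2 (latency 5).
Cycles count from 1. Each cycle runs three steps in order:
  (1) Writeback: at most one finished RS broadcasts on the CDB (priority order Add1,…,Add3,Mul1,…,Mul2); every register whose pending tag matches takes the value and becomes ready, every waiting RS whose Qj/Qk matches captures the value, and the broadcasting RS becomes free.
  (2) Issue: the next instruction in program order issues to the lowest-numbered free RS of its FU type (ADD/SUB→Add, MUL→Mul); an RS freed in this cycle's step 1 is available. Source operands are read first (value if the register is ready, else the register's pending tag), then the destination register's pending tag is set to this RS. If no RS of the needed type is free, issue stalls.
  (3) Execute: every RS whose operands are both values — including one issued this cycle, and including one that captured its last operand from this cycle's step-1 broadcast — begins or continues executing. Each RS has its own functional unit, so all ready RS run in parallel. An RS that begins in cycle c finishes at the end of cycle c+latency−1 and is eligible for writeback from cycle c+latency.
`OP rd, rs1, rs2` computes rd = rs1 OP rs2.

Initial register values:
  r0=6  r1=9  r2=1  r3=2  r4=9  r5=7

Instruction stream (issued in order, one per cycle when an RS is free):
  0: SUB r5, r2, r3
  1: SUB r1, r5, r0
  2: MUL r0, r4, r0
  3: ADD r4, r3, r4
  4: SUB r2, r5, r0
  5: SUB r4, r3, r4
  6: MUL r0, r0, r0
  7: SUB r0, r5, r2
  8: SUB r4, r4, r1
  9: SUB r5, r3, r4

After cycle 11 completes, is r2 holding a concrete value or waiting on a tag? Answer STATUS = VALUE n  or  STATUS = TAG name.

STATUS = VALUE -55

cycle 1: issue SUB r5<-Add1 // r0:6,r1:9,r2:1,r3:2,r4:9,r5:Add1
cycle 2: issue SUB r1<-Add2 // r0:6,r1:Add2,r2:1,r3:2,r4:9,r5:Add1
cycle 3: CDB Add1=-1; issue MUL r0<-Mul1 // r0:Mul1,r1:Add2,r2:1,r3:2,r4:9,r5:-1
cycle 4: issue ADD r4<-Add1 // r0:Mul1,r1:Add2,r2:1,r3:2,r4:Add1,r5:-1
cycle 5: CDB Add2=-7; issue SUB r2<-Add2 // r0:Mul1,r1:-7,r2:Add2,r3:2,r4:Add1,r5:-1
cycle 6: CDB Add1=11; issue SUB r4<-Add1 // r0:Mul1,r1:-7,r2:Add2,r3:2,r4:Add1,r5:-1
cycle 7: issue MUL r0<-Mul2 // r0:Mul2,r1:-7,r2:Add2,r3:2,r4:Add1,r5:-1
cycle 8: CDB Add1=-9; issue SUB r0<-Add1 // r0:Add1,r1:-7,r2:Add2,r3:2,r4:-9,r5:-1
cycle 9: CDB Mul1=54; issue SUB r4<-Add3 // r0:Add1,r1:-7,r2:Add2,r3:2,r4:Add3,r5:-1
cycle 10: stall // r0:Add1,r1:-7,r2:Add2,r3:2,r4:Add3,r5:-1
cycle 11: CDB Add2=-55; issue SUB r5<-Add2 // r0:Add1,r1:-7,r2:-55,r3:2,r4:Add3,r5:Add2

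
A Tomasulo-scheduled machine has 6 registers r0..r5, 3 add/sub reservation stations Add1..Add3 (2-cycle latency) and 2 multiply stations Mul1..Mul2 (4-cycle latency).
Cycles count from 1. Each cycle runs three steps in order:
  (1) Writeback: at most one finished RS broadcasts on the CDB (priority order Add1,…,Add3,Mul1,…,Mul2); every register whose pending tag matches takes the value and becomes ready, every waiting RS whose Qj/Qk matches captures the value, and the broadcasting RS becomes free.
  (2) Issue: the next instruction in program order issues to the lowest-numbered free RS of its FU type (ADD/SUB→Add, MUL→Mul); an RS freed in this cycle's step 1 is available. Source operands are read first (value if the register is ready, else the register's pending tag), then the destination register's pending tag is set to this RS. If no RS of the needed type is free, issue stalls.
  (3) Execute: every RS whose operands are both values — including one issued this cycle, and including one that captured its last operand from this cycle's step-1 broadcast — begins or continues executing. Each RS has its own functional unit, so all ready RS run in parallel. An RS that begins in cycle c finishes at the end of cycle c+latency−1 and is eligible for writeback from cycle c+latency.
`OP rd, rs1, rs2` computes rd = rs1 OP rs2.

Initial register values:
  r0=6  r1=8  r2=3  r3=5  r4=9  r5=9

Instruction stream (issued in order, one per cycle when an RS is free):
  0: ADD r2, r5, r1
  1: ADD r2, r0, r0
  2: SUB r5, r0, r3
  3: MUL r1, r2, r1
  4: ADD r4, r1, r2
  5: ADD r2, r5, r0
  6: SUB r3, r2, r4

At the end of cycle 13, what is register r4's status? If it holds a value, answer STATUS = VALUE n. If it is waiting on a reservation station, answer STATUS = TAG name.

STATUS = VALUE 108

c1: issue ADD r2<-Add1 | r0:6,r1:8,r2:Add1,r3:5,r4:9,r5:9
c2: issue ADD r2<-Add2 | r0:6,r1:8,r2:Add2,r3:5,r4:9,r5:9
c3: CDB Add1=17; issue SUB r5<-Add1 | r0:6,r1:8,r2:Add2,r3:5,r4:9,r5:Add1
c4: CDB Add2=12; issue MUL r1<-Mul1 | r0:6,r1:Mul1,r2:12,r3:5,r4:9,r5:Add1
c5: CDB Add1=1; issue ADD r4<-Add1 | r0:6,r1:Mul1,r2:12,r3:5,r4:Add1,r5:1
c6: issue ADD r2<-Add2 | r0:6,r1:Mul1,r2:Add2,r3:5,r4:Add1,r5:1
c7: issue SUB r3<-Add3 | r0:6,r1:Mul1,r2:Add2,r3:Add3,r4:Add1,r5:1
c8: CDB Add2=7 | r0:6,r1:Mul1,r2:7,r3:Add3,r4:Add1,r5:1
c9: CDB Mul1=96 | r0:6,r1:96,r2:7,r3:Add3,r4:Add1,r5:1
c10: - | r0:6,r1:96,r2:7,r3:Add3,r4:Add1,r5:1
c11: CDB Add1=108 | r0:6,r1:96,r2:7,r3:Add3,r4:108,r5:1
c12: - | r0:6,r1:96,r2:7,r3:Add3,r4:108,r5:1
c13: CDB Add3=-101 | r0:6,r1:96,r2:7,r3:-101,r4:108,r5:1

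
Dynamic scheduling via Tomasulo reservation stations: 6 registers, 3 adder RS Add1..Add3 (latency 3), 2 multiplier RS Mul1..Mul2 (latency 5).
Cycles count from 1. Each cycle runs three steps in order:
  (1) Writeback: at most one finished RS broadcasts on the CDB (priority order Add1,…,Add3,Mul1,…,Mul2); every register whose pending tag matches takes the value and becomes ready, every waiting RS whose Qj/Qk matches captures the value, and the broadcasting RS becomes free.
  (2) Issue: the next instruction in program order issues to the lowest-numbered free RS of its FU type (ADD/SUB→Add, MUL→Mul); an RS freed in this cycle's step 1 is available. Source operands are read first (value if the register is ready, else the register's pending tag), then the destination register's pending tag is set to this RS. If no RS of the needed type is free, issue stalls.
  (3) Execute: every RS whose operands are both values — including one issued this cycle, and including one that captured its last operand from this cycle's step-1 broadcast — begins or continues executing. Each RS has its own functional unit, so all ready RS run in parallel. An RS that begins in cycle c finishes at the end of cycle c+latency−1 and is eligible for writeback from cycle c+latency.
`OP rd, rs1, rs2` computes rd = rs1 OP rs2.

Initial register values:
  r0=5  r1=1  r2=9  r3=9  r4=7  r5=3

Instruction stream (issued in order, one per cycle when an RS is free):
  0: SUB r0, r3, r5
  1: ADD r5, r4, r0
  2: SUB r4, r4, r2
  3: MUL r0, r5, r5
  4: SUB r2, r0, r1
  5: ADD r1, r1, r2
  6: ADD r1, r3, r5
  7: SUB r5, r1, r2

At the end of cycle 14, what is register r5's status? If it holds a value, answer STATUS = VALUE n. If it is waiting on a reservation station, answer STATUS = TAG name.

STATUS = TAG Add2

cycle 1: issue SUB r0<-Add1 // r0:Add1,r1:1,r2:9,r3:9,r4:7,r5:3
cycle 2: issue ADD r5<-Add2 // r0:Add1,r1:1,r2:9,r3:9,r4:7,r5:Add2
cycle 3: issue SUB r4<-Add3 // r0:Add1,r1:1,r2:9,r3:9,r4:Add3,r5:Add2
cycle 4: CDB Add1=6; issue MUL r0<-Mul1 // r0:Mul1,r1:1,r2:9,r3:9,r4:Add3,r5:Add2
cycle 5: issue SUB r2<-Add1 // r0:Mul1,r1:1,r2:Add1,r3:9,r4:Add3,r5:Add2
cycle 6: CDB Add3=-2; issue ADD r1<-Add3 // r0:Mul1,r1:Add3,r2:Add1,r3:9,r4:-2,r5:Add2
cycle 7: CDB Add2=13; issue ADD r1<-Add2 // r0:Mul1,r1:Add2,r2:Add1,r3:9,r4:-2,r5:13
cycle 8: stall // r0:Mul1,r1:Add2,r2:Add1,r3:9,r4:-2,r5:13
cycle 9: stall // r0:Mul1,r1:Add2,r2:Add1,r3:9,r4:-2,r5:13
cycle 10: CDB Add2=22; issue SUB r5<-Add2 // r0:Mul1,r1:22,r2:Add1,r3:9,r4:-2,r5:Add2
cycle 11: - // r0:Mul1,r1:22,r2:Add1,r3:9,r4:-2,r5:Add2
cycle 12: CDB Mul1=169 // r0:169,r1:22,r2:Add1,r3:9,r4:-2,r5:Add2
cycle 13: - // r0:169,r1:22,r2:Add1,r3:9,r4:-2,r5:Add2
cycle 14: - // r0:169,r1:22,r2:Add1,r3:9,r4:-2,r5:Add2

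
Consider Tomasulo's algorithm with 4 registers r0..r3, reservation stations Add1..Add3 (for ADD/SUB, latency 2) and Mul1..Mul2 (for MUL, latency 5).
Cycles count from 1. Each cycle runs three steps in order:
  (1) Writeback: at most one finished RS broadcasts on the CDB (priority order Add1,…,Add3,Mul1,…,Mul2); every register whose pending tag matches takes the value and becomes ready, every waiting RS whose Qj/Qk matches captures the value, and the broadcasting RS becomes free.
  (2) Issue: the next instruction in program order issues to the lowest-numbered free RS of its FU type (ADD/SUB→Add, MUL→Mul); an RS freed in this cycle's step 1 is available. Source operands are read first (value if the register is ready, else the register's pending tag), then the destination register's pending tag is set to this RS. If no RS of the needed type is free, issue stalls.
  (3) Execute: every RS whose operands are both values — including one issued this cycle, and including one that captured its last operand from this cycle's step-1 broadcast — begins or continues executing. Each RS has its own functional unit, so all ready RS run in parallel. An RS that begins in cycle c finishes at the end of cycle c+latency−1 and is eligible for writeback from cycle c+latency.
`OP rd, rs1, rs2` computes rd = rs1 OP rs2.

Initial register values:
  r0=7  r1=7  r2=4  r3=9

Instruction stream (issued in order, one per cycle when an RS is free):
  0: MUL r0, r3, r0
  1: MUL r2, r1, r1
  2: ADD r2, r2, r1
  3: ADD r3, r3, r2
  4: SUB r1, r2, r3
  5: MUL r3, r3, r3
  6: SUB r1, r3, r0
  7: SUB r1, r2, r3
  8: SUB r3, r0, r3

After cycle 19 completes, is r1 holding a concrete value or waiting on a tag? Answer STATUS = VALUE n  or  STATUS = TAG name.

STATUS = VALUE -4169

  c1: issue MUL r0<-Mul1  regs: r0:Mul1,r1:7,r2:4,r3:9
  c2: issue MUL r2<-Mul2  regs: r0:Mul1,r1:7,r2:Mul2,r3:9
  c3: issue ADD r2<-Add1  regs: r0:Mul1,r1:7,r2:Add1,r3:9
  c4: issue ADD r3<-Add2  regs: r0:Mul1,r1:7,r2:Add1,r3:Add2
  c5: issue SUB r1<-Add3  regs: r0:Mul1,r1:Add3,r2:Add1,r3:Add2
  c6: CDB Mul1=63; issue MUL r3<-Mul1  regs: r0:63,r1:Add3,r2:Add1,r3:Mul1
  c7: CDB Mul2=49; stall  regs: r0:63,r1:Add3,r2:Add1,r3:Mul1
  c8: stall  regs: r0:63,r1:Add3,r2:Add1,r3:Mul1
  c9: CDB Add1=56; issue SUB r1<-Add1  regs: r0:63,r1:Add1,r2:56,r3:Mul1
  c10: stall  regs: r0:63,r1:Add1,r2:56,r3:Mul1
  c11: CDB Add2=65; issue SUB r1<-Add2  regs: r0:63,r1:Add2,r2:56,r3:Mul1
  c12: stall  regs: r0:63,r1:Add2,r2:56,r3:Mul1
  c13: CDB Add3=-9; issue SUB r3<-Add3  regs: r0:63,r1:Add2,r2:56,r3:Add3
  c14: -  regs: r0:63,r1:Add2,r2:56,r3:Add3
  c15: -  regs: r0:63,r1:Add2,r2:56,r3:Add3
  c16: CDB Mul1=4225  regs: r0:63,r1:Add2,r2:56,r3:Add3
  c17: -  regs: r0:63,r1:Add2,r2:56,r3:Add3
  c18: CDB Add1=4162  regs: r0:63,r1:Add2,r2:56,r3:Add3
  c19: CDB Add2=-4169  regs: r0:63,r1:-4169,r2:56,r3:Add3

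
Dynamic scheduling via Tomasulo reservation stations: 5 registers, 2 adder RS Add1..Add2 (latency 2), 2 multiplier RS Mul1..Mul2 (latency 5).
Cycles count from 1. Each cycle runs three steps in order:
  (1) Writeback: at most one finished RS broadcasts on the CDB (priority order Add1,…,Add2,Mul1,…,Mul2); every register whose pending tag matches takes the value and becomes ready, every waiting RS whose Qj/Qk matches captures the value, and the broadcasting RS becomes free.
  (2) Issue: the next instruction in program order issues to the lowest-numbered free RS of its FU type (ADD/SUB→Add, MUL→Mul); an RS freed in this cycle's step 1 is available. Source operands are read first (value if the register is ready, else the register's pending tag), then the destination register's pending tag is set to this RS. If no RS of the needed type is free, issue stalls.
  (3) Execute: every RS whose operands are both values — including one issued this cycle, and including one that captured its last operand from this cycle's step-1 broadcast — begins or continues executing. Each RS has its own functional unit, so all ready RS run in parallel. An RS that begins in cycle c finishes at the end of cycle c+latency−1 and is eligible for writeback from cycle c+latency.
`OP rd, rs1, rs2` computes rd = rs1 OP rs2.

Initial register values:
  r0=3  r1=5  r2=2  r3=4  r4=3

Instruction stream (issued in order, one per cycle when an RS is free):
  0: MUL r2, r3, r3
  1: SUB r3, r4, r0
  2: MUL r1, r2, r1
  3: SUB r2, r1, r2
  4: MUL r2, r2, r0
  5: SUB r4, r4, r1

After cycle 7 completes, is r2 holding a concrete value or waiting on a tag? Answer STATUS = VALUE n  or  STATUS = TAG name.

STATUS = TAG Mul1

c1: issue MUL r2<-Mul1 | r0:3,r1:5,r2:Mul1,r3:4,r4:3
c2: issue SUB r3<-Add1 | r0:3,r1:5,r2:Mul1,r3:Add1,r4:3
c3: issue MUL r1<-Mul2 | r0:3,r1:Mul2,r2:Mul1,r3:Add1,r4:3
c4: CDB Add1=0; issue SUB r2<-Add1 | r0:3,r1:Mul2,r2:Add1,r3:0,r4:3
c5: stall | r0:3,r1:Mul2,r2:Add1,r3:0,r4:3
c6: CDB Mul1=16; issue MUL r2<-Mul1 | r0:3,r1:Mul2,r2:Mul1,r3:0,r4:3
c7: issue SUB r4<-Add2 | r0:3,r1:Mul2,r2:Mul1,r3:0,r4:Add2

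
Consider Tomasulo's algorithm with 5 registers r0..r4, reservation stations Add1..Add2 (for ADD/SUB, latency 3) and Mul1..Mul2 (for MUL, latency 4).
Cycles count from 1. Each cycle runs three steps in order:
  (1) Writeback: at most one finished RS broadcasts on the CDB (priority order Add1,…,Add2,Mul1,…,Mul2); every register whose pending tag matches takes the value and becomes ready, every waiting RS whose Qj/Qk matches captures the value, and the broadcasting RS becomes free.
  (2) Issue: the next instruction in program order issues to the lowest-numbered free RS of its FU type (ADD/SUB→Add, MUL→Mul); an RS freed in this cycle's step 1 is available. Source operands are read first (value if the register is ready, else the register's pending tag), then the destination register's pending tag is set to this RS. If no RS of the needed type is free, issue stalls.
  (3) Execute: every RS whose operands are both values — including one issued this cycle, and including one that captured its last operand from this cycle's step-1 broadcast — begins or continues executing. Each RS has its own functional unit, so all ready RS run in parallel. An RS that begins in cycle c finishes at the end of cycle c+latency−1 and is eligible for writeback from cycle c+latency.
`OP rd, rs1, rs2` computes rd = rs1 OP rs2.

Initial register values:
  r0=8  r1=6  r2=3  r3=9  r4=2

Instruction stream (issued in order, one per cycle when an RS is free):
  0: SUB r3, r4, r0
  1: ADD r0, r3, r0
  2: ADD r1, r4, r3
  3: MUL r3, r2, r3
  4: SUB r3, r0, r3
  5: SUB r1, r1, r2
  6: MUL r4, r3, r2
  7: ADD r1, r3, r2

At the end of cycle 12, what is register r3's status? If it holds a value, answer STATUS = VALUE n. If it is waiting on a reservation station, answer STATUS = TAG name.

STATUS = VALUE 20

cycle 1: issue SUB r3<-Add1 // r0:8,r1:6,r2:3,r3:Add1,r4:2
cycle 2: issue ADD r0<-Add2 // r0:Add2,r1:6,r2:3,r3:Add1,r4:2
cycle 3: stall // r0:Add2,r1:6,r2:3,r3:Add1,r4:2
cycle 4: CDB Add1=-6; issue ADD r1<-Add1 // r0:Add2,r1:Add1,r2:3,r3:-6,r4:2
cycle 5: issue MUL r3<-Mul1 // r0:Add2,r1:Add1,r2:3,r3:Mul1,r4:2
cycle 6: stall // r0:Add2,r1:Add1,r2:3,r3:Mul1,r4:2
cycle 7: CDB Add1=-4; issue SUB r3<-Add1 // r0:Add2,r1:-4,r2:3,r3:Add1,r4:2
cycle 8: CDB Add2=2; issue SUB r1<-Add2 // r0:2,r1:Add2,r2:3,r3:Add1,r4:2
cycle 9: CDB Mul1=-18; issue MUL r4<-Mul1 // r0:2,r1:Add2,r2:3,r3:Add1,r4:Mul1
cycle 10: stall // r0:2,r1:Add2,r2:3,r3:Add1,r4:Mul1
cycle 11: CDB Add2=-7; issue ADD r1<-Add2 // r0:2,r1:Add2,r2:3,r3:Add1,r4:Mul1
cycle 12: CDB Add1=20 // r0:2,r1:Add2,r2:3,r3:20,r4:Mul1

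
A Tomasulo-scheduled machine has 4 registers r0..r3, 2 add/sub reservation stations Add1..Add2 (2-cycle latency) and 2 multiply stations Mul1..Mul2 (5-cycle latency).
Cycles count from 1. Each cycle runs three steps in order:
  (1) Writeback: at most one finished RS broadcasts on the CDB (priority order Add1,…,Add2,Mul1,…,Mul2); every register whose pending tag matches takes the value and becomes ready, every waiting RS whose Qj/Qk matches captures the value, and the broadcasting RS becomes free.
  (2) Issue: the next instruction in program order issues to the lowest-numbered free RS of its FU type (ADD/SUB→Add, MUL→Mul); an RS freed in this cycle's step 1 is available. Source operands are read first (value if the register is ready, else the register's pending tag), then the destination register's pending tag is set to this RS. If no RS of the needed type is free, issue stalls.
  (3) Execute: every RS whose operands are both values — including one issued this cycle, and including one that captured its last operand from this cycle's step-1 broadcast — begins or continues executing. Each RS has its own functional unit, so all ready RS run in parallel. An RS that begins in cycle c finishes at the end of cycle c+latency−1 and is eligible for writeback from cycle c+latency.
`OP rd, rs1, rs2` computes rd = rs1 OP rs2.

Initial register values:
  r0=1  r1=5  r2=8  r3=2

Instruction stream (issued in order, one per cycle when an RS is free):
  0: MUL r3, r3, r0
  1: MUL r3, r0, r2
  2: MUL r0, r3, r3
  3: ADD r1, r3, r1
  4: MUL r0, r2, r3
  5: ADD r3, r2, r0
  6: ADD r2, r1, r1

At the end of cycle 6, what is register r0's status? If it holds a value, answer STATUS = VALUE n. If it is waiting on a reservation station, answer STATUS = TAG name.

STATUS = TAG Mul1

c1: issue MUL r3<-Mul1 | r0:1,r1:5,r2:8,r3:Mul1
c2: issue MUL r3<-Mul2 | r0:1,r1:5,r2:8,r3:Mul2
c3: stall | r0:1,r1:5,r2:8,r3:Mul2
c4: stall | r0:1,r1:5,r2:8,r3:Mul2
c5: stall | r0:1,r1:5,r2:8,r3:Mul2
c6: CDB Mul1=2; issue MUL r0<-Mul1 | r0:Mul1,r1:5,r2:8,r3:Mul2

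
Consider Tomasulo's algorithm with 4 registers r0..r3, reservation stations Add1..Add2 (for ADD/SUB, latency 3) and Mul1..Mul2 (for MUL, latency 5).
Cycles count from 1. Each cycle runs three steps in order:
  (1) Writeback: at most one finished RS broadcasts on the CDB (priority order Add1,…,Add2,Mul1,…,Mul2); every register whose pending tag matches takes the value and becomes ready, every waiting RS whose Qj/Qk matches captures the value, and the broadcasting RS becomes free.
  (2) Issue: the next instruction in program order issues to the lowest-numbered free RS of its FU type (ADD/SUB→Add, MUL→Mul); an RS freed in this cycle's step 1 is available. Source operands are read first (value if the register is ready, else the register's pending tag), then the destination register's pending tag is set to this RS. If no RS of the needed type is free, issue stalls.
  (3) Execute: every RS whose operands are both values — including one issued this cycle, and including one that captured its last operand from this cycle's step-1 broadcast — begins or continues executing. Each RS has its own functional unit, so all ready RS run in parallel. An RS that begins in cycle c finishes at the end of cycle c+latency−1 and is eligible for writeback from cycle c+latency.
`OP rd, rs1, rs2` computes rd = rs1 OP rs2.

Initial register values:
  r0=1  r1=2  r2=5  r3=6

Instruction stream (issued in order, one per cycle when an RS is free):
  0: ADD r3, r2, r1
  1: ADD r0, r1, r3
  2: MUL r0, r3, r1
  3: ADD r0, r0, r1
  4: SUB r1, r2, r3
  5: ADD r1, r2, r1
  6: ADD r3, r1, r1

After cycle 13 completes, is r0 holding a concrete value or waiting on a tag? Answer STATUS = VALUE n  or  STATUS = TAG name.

STATUS = VALUE 16

cycle 1: issue ADD r3<-Add1 // r0:1,r1:2,r2:5,r3:Add1
cycle 2: issue ADD r0<-Add2 // r0:Add2,r1:2,r2:5,r3:Add1
cycle 3: issue MUL r0<-Mul1 // r0:Mul1,r1:2,r2:5,r3:Add1
cycle 4: CDB Add1=7; issue ADD r0<-Add1 // r0:Add1,r1:2,r2:5,r3:7
cycle 5: stall // r0:Add1,r1:2,r2:5,r3:7
cycle 6: stall // r0:Add1,r1:2,r2:5,r3:7
cycle 7: CDB Add2=9; issue SUB r1<-Add2 // r0:Add1,r1:Add2,r2:5,r3:7
cycle 8: stall // r0:Add1,r1:Add2,r2:5,r3:7
cycle 9: CDB Mul1=14; stall // r0:Add1,r1:Add2,r2:5,r3:7
cycle 10: CDB Add2=-2; issue ADD r1<-Add2 // r0:Add1,r1:Add2,r2:5,r3:7
cycle 11: stall // r0:Add1,r1:Add2,r2:5,r3:7
cycle 12: CDB Add1=16; issue ADD r3<-Add1 // r0:16,r1:Add2,r2:5,r3:Add1
cycle 13: CDB Add2=3 // r0:16,r1:3,r2:5,r3:Add1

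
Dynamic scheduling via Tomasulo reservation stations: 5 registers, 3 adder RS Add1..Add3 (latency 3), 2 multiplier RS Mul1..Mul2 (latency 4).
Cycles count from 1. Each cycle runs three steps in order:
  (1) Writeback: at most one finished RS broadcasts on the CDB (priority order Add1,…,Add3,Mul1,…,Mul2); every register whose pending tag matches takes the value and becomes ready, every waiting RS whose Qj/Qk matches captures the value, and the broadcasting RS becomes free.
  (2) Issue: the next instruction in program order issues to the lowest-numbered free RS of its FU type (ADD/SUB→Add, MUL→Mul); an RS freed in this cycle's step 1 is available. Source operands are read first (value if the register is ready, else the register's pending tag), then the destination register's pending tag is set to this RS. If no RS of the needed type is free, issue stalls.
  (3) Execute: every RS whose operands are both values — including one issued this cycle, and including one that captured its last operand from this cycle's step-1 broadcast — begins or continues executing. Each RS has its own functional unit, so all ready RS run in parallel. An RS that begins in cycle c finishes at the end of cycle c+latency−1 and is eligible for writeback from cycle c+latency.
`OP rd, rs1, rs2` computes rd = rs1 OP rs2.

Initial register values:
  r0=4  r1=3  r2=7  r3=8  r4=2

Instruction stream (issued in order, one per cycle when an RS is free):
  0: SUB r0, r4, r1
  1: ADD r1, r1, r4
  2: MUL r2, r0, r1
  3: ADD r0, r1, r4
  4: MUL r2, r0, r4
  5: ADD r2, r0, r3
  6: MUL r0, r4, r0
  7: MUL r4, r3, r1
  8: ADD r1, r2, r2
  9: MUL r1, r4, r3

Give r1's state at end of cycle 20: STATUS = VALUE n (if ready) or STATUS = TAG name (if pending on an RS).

STATUS = TAG Mul1

cycle 1: issue SUB r0<-Add1 // r0:Add1,r1:3,r2:7,r3:8,r4:2
cycle 2: issue ADD r1<-Add2 // r0:Add1,r1:Add2,r2:7,r3:8,r4:2
cycle 3: issue MUL r2<-Mul1 // r0:Add1,r1:Add2,r2:Mul1,r3:8,r4:2
cycle 4: CDB Add1=-1; issue ADD r0<-Add1 // r0:Add1,r1:Add2,r2:Mul1,r3:8,r4:2
cycle 5: CDB Add2=5; issue MUL r2<-Mul2 // r0:Add1,r1:5,r2:Mul2,r3:8,r4:2
cycle 6: issue ADD r2<-Add2 // r0:Add1,r1:5,r2:Add2,r3:8,r4:2
cycle 7: stall // r0:Add1,r1:5,r2:Add2,r3:8,r4:2
cycle 8: CDB Add1=7; stall // r0:7,r1:5,r2:Add2,r3:8,r4:2
cycle 9: CDB Mul1=-5; issue MUL r0<-Mul1 // r0:Mul1,r1:5,r2:Add2,r3:8,r4:2
cycle 10: stall // r0:Mul1,r1:5,r2:Add2,r3:8,r4:2
cycle 11: CDB Add2=15; stall // r0:Mul1,r1:5,r2:15,r3:8,r4:2
cycle 12: CDB Mul2=14; issue MUL r4<-Mul2 // r0:Mul1,r1:5,r2:15,r3:8,r4:Mul2
cycle 13: CDB Mul1=14; issue ADD r1<-Add1 // r0:14,r1:Add1,r2:15,r3:8,r4:Mul2
cycle 14: issue MUL r1<-Mul1 // r0:14,r1:Mul1,r2:15,r3:8,r4:Mul2
cycle 15: - // r0:14,r1:Mul1,r2:15,r3:8,r4:Mul2
cycle 16: CDB Add1=30 // r0:14,r1:Mul1,r2:15,r3:8,r4:Mul2
cycle 17: CDB Mul2=40 // r0:14,r1:Mul1,r2:15,r3:8,r4:40
cycle 18: - // r0:14,r1:Mul1,r2:15,r3:8,r4:40
cycle 19: - // r0:14,r1:Mul1,r2:15,r3:8,r4:40
cycle 20: - // r0:14,r1:Mul1,r2:15,r3:8,r4:40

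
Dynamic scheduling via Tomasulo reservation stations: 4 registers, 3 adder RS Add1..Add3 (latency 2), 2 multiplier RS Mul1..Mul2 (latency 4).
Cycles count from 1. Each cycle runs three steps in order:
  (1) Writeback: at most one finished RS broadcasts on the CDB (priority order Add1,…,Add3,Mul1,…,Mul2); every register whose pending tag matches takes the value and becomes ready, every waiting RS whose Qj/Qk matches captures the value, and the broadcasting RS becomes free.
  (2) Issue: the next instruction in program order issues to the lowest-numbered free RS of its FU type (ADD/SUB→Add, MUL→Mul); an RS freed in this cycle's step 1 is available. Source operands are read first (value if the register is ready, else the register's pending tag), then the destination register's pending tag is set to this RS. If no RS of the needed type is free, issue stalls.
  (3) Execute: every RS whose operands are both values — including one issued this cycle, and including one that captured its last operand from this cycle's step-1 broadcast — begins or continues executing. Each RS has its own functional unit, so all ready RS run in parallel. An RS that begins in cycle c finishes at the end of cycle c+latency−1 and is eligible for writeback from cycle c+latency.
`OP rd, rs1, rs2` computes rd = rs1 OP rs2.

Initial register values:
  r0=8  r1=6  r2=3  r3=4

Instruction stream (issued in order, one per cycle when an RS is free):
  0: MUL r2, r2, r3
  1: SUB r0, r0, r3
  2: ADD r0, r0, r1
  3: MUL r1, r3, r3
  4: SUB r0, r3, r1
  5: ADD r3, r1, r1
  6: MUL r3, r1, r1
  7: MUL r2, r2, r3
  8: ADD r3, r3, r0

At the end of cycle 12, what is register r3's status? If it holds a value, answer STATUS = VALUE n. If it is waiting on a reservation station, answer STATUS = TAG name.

c1: issue MUL r2<-Mul1 | r0:8,r1:6,r2:Mul1,r3:4
c2: issue SUB r0<-Add1 | r0:Add1,r1:6,r2:Mul1,r3:4
c3: issue ADD r0<-Add2 | r0:Add2,r1:6,r2:Mul1,r3:4
c4: CDB Add1=4; issue MUL r1<-Mul2 | r0:Add2,r1:Mul2,r2:Mul1,r3:4
c5: CDB Mul1=12; issue SUB r0<-Add1 | r0:Add1,r1:Mul2,r2:12,r3:4
c6: CDB Add2=10; issue ADD r3<-Add2 | r0:Add1,r1:Mul2,r2:12,r3:Add2
c7: issue MUL r3<-Mul1 | r0:Add1,r1:Mul2,r2:12,r3:Mul1
c8: CDB Mul2=16; issue MUL r2<-Mul2 | r0:Add1,r1:16,r2:Mul2,r3:Mul1
c9: issue ADD r3<-Add3 | r0:Add1,r1:16,r2:Mul2,r3:Add3
c10: CDB Add1=-12 | r0:-12,r1:16,r2:Mul2,r3:Add3
c11: CDB Add2=32 | r0:-12,r1:16,r2:Mul2,r3:Add3
c12: CDB Mul1=256 | r0:-12,r1:16,r2:Mul2,r3:Add3

STATUS = TAG Add3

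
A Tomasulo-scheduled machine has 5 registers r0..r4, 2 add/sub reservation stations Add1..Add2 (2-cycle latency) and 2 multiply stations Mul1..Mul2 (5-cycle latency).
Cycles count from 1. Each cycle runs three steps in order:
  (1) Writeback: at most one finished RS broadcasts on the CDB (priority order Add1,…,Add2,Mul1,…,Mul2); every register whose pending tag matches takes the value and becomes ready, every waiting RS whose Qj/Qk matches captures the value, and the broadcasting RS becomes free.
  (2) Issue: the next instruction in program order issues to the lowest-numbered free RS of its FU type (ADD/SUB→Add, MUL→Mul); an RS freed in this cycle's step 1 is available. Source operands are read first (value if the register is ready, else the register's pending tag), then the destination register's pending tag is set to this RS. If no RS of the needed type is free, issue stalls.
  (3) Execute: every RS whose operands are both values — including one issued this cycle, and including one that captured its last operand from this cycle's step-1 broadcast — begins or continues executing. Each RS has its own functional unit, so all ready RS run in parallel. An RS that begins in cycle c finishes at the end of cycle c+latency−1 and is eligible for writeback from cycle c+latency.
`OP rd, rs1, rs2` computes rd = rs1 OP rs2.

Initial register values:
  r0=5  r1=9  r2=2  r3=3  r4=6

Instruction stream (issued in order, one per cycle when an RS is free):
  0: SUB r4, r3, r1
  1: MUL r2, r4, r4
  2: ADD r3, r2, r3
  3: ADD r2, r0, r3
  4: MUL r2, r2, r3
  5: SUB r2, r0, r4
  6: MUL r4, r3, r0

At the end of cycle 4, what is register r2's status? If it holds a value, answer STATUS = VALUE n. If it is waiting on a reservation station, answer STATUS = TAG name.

  c1: issue SUB r4<-Add1  regs: r0:5,r1:9,r2:2,r3:3,r4:Add1
  c2: issue MUL r2<-Mul1  regs: r0:5,r1:9,r2:Mul1,r3:3,r4:Add1
  c3: CDB Add1=-6; issue ADD r3<-Add1  regs: r0:5,r1:9,r2:Mul1,r3:Add1,r4:-6
  c4: issue ADD r2<-Add2  regs: r0:5,r1:9,r2:Add2,r3:Add1,r4:-6

STATUS = TAG Add2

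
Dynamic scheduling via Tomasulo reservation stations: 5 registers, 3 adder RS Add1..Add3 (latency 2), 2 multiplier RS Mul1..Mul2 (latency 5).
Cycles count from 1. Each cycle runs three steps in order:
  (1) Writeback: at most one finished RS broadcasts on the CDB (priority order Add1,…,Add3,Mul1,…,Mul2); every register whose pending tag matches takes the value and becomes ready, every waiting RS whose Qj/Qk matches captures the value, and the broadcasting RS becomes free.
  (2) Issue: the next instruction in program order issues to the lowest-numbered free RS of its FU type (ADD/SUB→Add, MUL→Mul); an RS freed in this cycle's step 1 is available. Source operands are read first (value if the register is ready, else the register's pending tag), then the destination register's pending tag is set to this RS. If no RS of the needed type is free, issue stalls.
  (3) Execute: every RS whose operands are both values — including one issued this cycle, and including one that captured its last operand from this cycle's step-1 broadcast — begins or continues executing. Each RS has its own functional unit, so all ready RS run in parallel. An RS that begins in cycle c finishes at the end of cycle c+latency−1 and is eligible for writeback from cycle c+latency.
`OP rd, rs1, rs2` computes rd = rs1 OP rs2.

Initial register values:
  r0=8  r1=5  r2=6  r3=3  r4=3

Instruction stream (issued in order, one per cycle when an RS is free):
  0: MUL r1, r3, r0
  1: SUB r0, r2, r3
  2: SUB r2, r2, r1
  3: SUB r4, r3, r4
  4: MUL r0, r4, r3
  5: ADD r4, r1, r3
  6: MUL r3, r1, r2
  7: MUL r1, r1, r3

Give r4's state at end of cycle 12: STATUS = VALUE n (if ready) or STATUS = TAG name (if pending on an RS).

STATUS = VALUE 27

c1: issue MUL r1<-Mul1 | r0:8,r1:Mul1,r2:6,r3:3,r4:3
c2: issue SUB r0<-Add1 | r0:Add1,r1:Mul1,r2:6,r3:3,r4:3
c3: issue SUB r2<-Add2 | r0:Add1,r1:Mul1,r2:Add2,r3:3,r4:3
c4: CDB Add1=3; issue SUB r4<-Add1 | r0:3,r1:Mul1,r2:Add2,r3:3,r4:Add1
c5: issue MUL r0<-Mul2 | r0:Mul2,r1:Mul1,r2:Add2,r3:3,r4:Add1
c6: CDB Add1=0; issue ADD r4<-Add1 | r0:Mul2,r1:Mul1,r2:Add2,r3:3,r4:Add1
c7: CDB Mul1=24; issue MUL r3<-Mul1 | r0:Mul2,r1:24,r2:Add2,r3:Mul1,r4:Add1
c8: stall | r0:Mul2,r1:24,r2:Add2,r3:Mul1,r4:Add1
c9: CDB Add1=27; stall | r0:Mul2,r1:24,r2:Add2,r3:Mul1,r4:27
c10: CDB Add2=-18; stall | r0:Mul2,r1:24,r2:-18,r3:Mul1,r4:27
c11: CDB Mul2=0; issue MUL r1<-Mul2 | r0:0,r1:Mul2,r2:-18,r3:Mul1,r4:27
c12: - | r0:0,r1:Mul2,r2:-18,r3:Mul1,r4:27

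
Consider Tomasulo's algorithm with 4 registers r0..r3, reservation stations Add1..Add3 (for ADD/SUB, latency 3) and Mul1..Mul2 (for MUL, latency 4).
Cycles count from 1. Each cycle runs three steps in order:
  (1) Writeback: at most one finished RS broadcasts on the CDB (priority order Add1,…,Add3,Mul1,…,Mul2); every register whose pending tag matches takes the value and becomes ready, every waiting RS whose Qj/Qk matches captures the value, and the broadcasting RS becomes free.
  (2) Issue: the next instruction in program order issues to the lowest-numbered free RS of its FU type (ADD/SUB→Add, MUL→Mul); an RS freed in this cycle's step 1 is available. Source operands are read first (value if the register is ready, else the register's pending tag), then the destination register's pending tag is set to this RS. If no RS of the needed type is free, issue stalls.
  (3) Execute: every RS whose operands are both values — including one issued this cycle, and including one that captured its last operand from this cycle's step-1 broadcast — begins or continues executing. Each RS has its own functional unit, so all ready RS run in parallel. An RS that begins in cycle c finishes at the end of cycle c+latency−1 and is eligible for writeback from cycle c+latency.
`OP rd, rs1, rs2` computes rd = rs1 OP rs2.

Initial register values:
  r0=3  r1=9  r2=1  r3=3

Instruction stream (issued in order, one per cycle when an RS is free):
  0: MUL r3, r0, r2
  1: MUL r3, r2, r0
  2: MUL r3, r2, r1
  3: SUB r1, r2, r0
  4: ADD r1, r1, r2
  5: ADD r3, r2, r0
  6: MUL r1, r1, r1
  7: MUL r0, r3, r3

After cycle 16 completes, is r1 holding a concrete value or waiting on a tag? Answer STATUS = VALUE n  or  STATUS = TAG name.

c1: issue MUL r3<-Mul1 | r0:3,r1:9,r2:1,r3:Mul1
c2: issue MUL r3<-Mul2 | r0:3,r1:9,r2:1,r3:Mul2
c3: stall | r0:3,r1:9,r2:1,r3:Mul2
c4: stall | r0:3,r1:9,r2:1,r3:Mul2
c5: CDB Mul1=3; issue MUL r3<-Mul1 | r0:3,r1:9,r2:1,r3:Mul1
c6: CDB Mul2=3; issue SUB r1<-Add1 | r0:3,r1:Add1,r2:1,r3:Mul1
c7: issue ADD r1<-Add2 | r0:3,r1:Add2,r2:1,r3:Mul1
c8: issue ADD r3<-Add3 | r0:3,r1:Add2,r2:1,r3:Add3
c9: CDB Add1=-2; issue MUL r1<-Mul2 | r0:3,r1:Mul2,r2:1,r3:Add3
c10: CDB Mul1=9; issue MUL r0<-Mul1 | r0:Mul1,r1:Mul2,r2:1,r3:Add3
c11: CDB Add3=4 | r0:Mul1,r1:Mul2,r2:1,r3:4
c12: CDB Add2=-1 | r0:Mul1,r1:Mul2,r2:1,r3:4
c13: - | r0:Mul1,r1:Mul2,r2:1,r3:4
c14: - | r0:Mul1,r1:Mul2,r2:1,r3:4
c15: CDB Mul1=16 | r0:16,r1:Mul2,r2:1,r3:4
c16: CDB Mul2=1 | r0:16,r1:1,r2:1,r3:4

STATUS = VALUE 1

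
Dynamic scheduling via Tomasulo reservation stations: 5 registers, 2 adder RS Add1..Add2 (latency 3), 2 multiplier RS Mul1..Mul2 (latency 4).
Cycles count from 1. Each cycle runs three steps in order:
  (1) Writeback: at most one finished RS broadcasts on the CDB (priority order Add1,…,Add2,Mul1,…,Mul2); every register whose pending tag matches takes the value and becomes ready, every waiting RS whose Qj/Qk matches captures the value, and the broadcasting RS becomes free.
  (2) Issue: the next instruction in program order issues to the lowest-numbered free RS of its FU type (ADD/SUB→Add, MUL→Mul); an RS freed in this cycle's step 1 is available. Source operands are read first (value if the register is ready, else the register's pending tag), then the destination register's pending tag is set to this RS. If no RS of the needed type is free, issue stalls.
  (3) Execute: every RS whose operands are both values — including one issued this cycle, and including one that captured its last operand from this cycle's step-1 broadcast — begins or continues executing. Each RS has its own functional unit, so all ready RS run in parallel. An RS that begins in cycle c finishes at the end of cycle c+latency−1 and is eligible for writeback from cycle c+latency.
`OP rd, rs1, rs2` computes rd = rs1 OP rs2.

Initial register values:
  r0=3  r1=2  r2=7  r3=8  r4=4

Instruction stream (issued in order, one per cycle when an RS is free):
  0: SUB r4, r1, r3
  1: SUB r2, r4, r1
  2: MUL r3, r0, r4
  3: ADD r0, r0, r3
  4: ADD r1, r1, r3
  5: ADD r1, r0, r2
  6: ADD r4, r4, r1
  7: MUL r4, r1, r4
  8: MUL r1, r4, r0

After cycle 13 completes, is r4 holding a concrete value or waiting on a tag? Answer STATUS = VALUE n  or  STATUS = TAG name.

c1: issue SUB r4<-Add1 | r0:3,r1:2,r2:7,r3:8,r4:Add1
c2: issue SUB r2<-Add2 | r0:3,r1:2,r2:Add2,r3:8,r4:Add1
c3: issue MUL r3<-Mul1 | r0:3,r1:2,r2:Add2,r3:Mul1,r4:Add1
c4: CDB Add1=-6; issue ADD r0<-Add1 | r0:Add1,r1:2,r2:Add2,r3:Mul1,r4:-6
c5: stall | r0:Add1,r1:2,r2:Add2,r3:Mul1,r4:-6
c6: stall | r0:Add1,r1:2,r2:Add2,r3:Mul1,r4:-6
c7: CDB Add2=-8; issue ADD r1<-Add2 | r0:Add1,r1:Add2,r2:-8,r3:Mul1,r4:-6
c8: CDB Mul1=-18; stall | r0:Add1,r1:Add2,r2:-8,r3:-18,r4:-6
c9: stall | r0:Add1,r1:Add2,r2:-8,r3:-18,r4:-6
c10: stall | r0:Add1,r1:Add2,r2:-8,r3:-18,r4:-6
c11: CDB Add1=-15; issue ADD r1<-Add1 | r0:-15,r1:Add1,r2:-8,r3:-18,r4:-6
c12: CDB Add2=-16; issue ADD r4<-Add2 | r0:-15,r1:Add1,r2:-8,r3:-18,r4:Add2
c13: issue MUL r4<-Mul1 | r0:-15,r1:Add1,r2:-8,r3:-18,r4:Mul1

STATUS = TAG Mul1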